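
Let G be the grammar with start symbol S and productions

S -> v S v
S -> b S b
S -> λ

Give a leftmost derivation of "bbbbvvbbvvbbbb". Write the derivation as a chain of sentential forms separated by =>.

S => bSb   [S -> b S b]
bSb => bbSbb   [S -> b S b]
bbSbb => bbbSbbb   [S -> b S b]
bbbSbbb => bbbbSbbbb   [S -> b S b]
bbbbSbbbb => bbbbvSvbbbb   [S -> v S v]
bbbbvSvbbbb => bbbbvvSvvbbbb   [S -> v S v]
bbbbvvSvvbbbb => bbbbvvbSbvvbbbb   [S -> b S b]
bbbbvvbSbvvbbbb => bbbbvvbbvvbbbb   [S -> λ]

S => bSb => bbSbb => bbbSbbb => bbbbSbbbb => bbbbvSvbbbb => bbbbvvSvvbbbb => bbbbvvbSbvvbbbb => bbbbvvbbvvbbbb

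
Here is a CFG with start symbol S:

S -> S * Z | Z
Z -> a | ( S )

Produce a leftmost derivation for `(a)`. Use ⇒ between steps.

S ⇒ Z ⇒ (S) ⇒ (Z) ⇒ (a)

S ⇒ Z   [S -> Z]
Z ⇒ (S)   [Z -> ( S )]
(S) ⇒ (Z)   [S -> Z]
(Z) ⇒ (a)   [Z -> a]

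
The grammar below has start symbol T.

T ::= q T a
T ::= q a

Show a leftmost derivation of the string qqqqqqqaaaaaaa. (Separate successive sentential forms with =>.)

T => qTa   [T ::= q T a]
qTa => qqTaa   [T ::= q T a]
qqTaa => qqqTaaa   [T ::= q T a]
qqqTaaa => qqqqTaaaa   [T ::= q T a]
qqqqTaaaa => qqqqqTaaaaa   [T ::= q T a]
qqqqqTaaaaa => qqqqqqTaaaaaa   [T ::= q T a]
qqqqqqTaaaaaa => qqqqqqqaaaaaaa   [T ::= q a]

T => qTa => qqTaa => qqqTaaa => qqqqTaaaa => qqqqqTaaaaa => qqqqqqTaaaaaa => qqqqqqqaaaaaaa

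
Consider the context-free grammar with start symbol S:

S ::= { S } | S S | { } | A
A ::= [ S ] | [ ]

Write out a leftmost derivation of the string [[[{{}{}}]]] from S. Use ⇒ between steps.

S ⇒ A ⇒ [S] ⇒ [A] ⇒ [[S]] ⇒ [[A]] ⇒ [[[S]]] ⇒ [[[{S}]]] ⇒ [[[{SS}]]] ⇒ [[[{{}S}]]] ⇒ [[[{{}{}}]]]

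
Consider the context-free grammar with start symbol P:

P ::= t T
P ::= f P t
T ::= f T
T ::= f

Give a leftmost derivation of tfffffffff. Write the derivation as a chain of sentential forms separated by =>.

P => tT   [P ::= t T]
tT => tfT   [T ::= f T]
tfT => tffT   [T ::= f T]
tffT => tfffT   [T ::= f T]
tfffT => tffffT   [T ::= f T]
tffffT => tfffffT   [T ::= f T]
tfffffT => tffffffT   [T ::= f T]
tffffffT => tfffffffT   [T ::= f T]
tfffffffT => tffffffffT   [T ::= f T]
tffffffffT => tfffffffff   [T ::= f]

P=>tT=>tfT=>tffT=>tfffT=>tffffT=>tfffffT=>tffffffT=>tfffffffT=>tffffffffT=>tfffffffff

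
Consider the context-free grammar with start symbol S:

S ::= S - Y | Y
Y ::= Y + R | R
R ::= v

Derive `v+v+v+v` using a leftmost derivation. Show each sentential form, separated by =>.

S => Y => Y+R => Y+R+R => Y+R+R+R => R+R+R+R => v+R+R+R => v+v+R+R => v+v+v+R => v+v+v+v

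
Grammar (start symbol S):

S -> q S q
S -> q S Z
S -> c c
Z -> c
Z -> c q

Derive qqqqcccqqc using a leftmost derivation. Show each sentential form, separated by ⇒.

S ⇒ qSZ ⇒ qqSqZ ⇒ qqqSqqZ ⇒ qqqqSZqqZ ⇒ qqqqccZqqZ ⇒ qqqqcccqqZ ⇒ qqqqcccqqc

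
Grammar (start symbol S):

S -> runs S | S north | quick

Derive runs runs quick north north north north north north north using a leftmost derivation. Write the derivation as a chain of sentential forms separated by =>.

S => S north => runs S north => runs S north north => runs S north north north => runs S north north north north => runs S north north north north north => runs S north north north north north north => runs runs S north north north north north north => runs runs S north north north north north north north => runs runs quick north north north north north north north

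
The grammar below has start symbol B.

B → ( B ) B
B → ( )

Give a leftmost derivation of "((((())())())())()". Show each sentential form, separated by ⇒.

B ⇒ (B)B ⇒ ((B)B)B ⇒ (((B)B)B)B ⇒ ((((B)B)B)B)B ⇒ ((((())B)B)B)B ⇒ ((((())())B)B)B ⇒ ((((())())())B)B ⇒ ((((())())())())B ⇒ ((((())())())())()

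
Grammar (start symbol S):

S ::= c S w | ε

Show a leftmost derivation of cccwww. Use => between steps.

S=>cSw=>ccSww=>cccSwww=>cccwww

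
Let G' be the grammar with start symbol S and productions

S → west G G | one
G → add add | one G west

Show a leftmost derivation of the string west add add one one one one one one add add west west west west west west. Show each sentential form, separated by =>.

S => west G G => west add add G => west add add one G west => west add add one one G west west => west add add one one one G west west west => west add add one one one one G west west west west => west add add one one one one one G west west west west west => west add add one one one one one one G west west west west west west => west add add one one one one one one add add west west west west west west

S => west G G   [S → west G G]
west G G => west add add G   [G → add add]
west add add G => west add add one G west   [G → one G west]
west add add one G west => west add add one one G west west   [G → one G west]
west add add one one G west west => west add add one one one G west west west   [G → one G west]
west add add one one one G west west west => west add add one one one one G west west west west   [G → one G west]
west add add one one one one G west west west west => west add add one one one one one G west west west west west   [G → one G west]
west add add one one one one one G west west west west west => west add add one one one one one one G west west west west west west   [G → one G west]
west add add one one one one one one G west west west west west west => west add add one one one one one one add add west west west west west west   [G → add add]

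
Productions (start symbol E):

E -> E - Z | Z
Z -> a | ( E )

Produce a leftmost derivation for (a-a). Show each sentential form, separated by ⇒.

E ⇒ Z   [E -> Z]
Z ⇒ (E)   [Z -> ( E )]
(E) ⇒ (E-Z)   [E -> E - Z]
(E-Z) ⇒ (Z-Z)   [E -> Z]
(Z-Z) ⇒ (a-Z)   [Z -> a]
(a-Z) ⇒ (a-a)   [Z -> a]

E ⇒ Z ⇒ (E) ⇒ (E-Z) ⇒ (Z-Z) ⇒ (a-Z) ⇒ (a-a)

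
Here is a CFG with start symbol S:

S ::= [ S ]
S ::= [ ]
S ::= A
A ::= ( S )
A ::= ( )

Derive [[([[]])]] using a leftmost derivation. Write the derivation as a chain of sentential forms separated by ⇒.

S⇒[S]⇒[[S]]⇒[[A]]⇒[[(S)]]⇒[[([S])]]⇒[[([[]])]]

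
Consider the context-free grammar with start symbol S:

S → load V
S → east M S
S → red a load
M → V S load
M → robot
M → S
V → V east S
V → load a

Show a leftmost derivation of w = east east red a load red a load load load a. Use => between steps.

S => east M S   [S → east M S]
east M S => east S S   [M → S]
east S S => east east M S S   [S → east M S]
east east M S S => east east S S S   [M → S]
east east S S S => east east red a load S S   [S → red a load]
east east red a load S S => east east red a load red a load S   [S → red a load]
east east red a load red a load S => east east red a load red a load load V   [S → load V]
east east red a load red a load load V => east east red a load red a load load load a   [V → load a]

S => east M S => east S S => east east M S S => east east S S S => east east red a load S S => east east red a load red a load S => east east red a load red a load load V => east east red a load red a load load load a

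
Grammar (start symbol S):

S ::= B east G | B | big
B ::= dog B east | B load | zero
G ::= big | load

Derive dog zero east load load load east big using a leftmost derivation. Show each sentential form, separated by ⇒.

S ⇒ B east G ⇒ B load east G ⇒ B load load east G ⇒ B load load load east G ⇒ dog B east load load load east G ⇒ dog zero east load load load east G ⇒ dog zero east load load load east big

S ⇒ B east G   [S ::= B east G]
B east G ⇒ B load east G   [B ::= B load]
B load east G ⇒ B load load east G   [B ::= B load]
B load load east G ⇒ B load load load east G   [B ::= B load]
B load load load east G ⇒ dog B east load load load east G   [B ::= dog B east]
dog B east load load load east G ⇒ dog zero east load load load east G   [B ::= zero]
dog zero east load load load east G ⇒ dog zero east load load load east big   [G ::= big]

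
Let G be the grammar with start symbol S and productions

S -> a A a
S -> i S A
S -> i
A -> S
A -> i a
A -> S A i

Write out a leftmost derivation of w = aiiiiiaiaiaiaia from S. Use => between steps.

S=>aAa=>aSAia=>aiSAAia=>aiiSAAAia=>aiiiSAAAAia=>aiiiiAAAAia=>aiiiiiaAAAia=>aiiiiiaiaAAia=>aiiiiiaiaiaAia=>aiiiiiaiaiaiaia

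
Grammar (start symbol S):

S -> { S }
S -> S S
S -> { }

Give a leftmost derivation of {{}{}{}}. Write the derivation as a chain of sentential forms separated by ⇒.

S⇒{S}⇒{SS}⇒{SSS}⇒{{}SS}⇒{{}{}S}⇒{{}{}{}}

S ⇒ {S}   [S -> { S }]
{S} ⇒ {SS}   [S -> S S]
{SS} ⇒ {SSS}   [S -> S S]
{SSS} ⇒ {{}SS}   [S -> { }]
{{}SS} ⇒ {{}{}S}   [S -> { }]
{{}{}S} ⇒ {{}{}{}}   [S -> { }]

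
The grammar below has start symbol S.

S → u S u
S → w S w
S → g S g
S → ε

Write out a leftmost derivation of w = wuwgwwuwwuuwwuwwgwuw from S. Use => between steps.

S => wSw   [S → w S w]
wSw => wuSuw   [S → u S u]
wuSuw => wuwSwuw   [S → w S w]
wuwSwuw => wuwgSgwuw   [S → g S g]
wuwgSgwuw => wuwgwSwgwuw   [S → w S w]
wuwgwSwgwuw => wuwgwwSwwgwuw   [S → w S w]
wuwgwwSwwgwuw => wuwgwwuSuwwgwuw   [S → u S u]
wuwgwwuSuwwgwuw => wuwgwwuwSwuwwgwuw   [S → w S w]
wuwgwwuwSwuwwgwuw => wuwgwwuwwSwwuwwgwuw   [S → w S w]
wuwgwwuwwSwwuwwgwuw => wuwgwwuwwuSuwwuwwgwuw   [S → u S u]
wuwgwwuwwuSuwwuwwgwuw => wuwgwwuwwuuwwuwwgwuw   [S → ε]

S => wSw => wuSuw => wuwSwuw => wuwgSgwuw => wuwgwSwgwuw => wuwgwwSwwgwuw => wuwgwwuSuwwgwuw => wuwgwwuwSwuwwgwuw => wuwgwwuwwSwwuwwgwuw => wuwgwwuwwuSuwwuwwgwuw => wuwgwwuwwuuwwuwwgwuw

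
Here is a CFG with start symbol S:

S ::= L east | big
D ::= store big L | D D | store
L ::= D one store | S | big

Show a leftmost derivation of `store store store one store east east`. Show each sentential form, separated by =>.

S => L east => S east => L east east => D one store east east => D D one store east east => store D one store east east => store D D one store east east => store store D one store east east => store store store one store east east

S => L east   [S ::= L east]
L east => S east   [L ::= S]
S east => L east east   [S ::= L east]
L east east => D one store east east   [L ::= D one store]
D one store east east => D D one store east east   [D ::= D D]
D D one store east east => store D one store east east   [D ::= store]
store D one store east east => store D D one store east east   [D ::= D D]
store D D one store east east => store store D one store east east   [D ::= store]
store store D one store east east => store store store one store east east   [D ::= store]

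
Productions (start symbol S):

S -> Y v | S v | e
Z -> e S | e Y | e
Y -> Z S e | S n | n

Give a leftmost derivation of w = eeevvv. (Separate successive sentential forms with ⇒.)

S ⇒ Sv ⇒ Svv ⇒ Yvvv ⇒ ZSevvv ⇒ eSevvv ⇒ eeevvv

S ⇒ Sv   [S -> S v]
Sv ⇒ Svv   [S -> S v]
Svv ⇒ Yvvv   [S -> Y v]
Yvvv ⇒ ZSevvv   [Y -> Z S e]
ZSevvv ⇒ eSevvv   [Z -> e]
eSevvv ⇒ eeevvv   [S -> e]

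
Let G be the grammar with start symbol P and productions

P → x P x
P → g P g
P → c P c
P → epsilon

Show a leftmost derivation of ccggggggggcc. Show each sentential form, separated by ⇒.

P ⇒ cPc ⇒ ccPcc ⇒ ccgPgcc ⇒ ccggPggcc ⇒ ccgggPgggcc ⇒ ccggggPggggcc ⇒ ccggggggggcc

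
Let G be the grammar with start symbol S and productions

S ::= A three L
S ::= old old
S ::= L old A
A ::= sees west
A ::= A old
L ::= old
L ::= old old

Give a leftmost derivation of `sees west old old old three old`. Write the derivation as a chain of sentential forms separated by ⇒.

S ⇒ A three L ⇒ A old three L ⇒ A old old three L ⇒ A old old old three L ⇒ sees west old old old three L ⇒ sees west old old old three old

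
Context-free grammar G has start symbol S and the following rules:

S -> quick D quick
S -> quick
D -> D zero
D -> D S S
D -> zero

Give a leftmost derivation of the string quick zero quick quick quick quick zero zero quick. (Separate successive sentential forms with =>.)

S => quick D quick => quick D zero quick => quick D zero zero quick => quick D S S zero zero quick => quick D S S S S zero zero quick => quick zero S S S S zero zero quick => quick zero quick S S S zero zero quick => quick zero quick quick S S zero zero quick => quick zero quick quick quick S zero zero quick => quick zero quick quick quick quick zero zero quick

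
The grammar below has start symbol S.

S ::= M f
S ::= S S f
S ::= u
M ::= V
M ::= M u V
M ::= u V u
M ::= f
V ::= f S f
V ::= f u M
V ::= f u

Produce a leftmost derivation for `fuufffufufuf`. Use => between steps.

S => SSf   [S ::= S S f]
SSf => SSfSf   [S ::= S S f]
SSfSf => SSfSfSf   [S ::= S S f]
SSfSfSf => MfSfSfSf   [S ::= M f]
MfSfSfSf => VfSfSfSf   [M ::= V]
VfSfSfSf => fSffSfSfSf   [V ::= f S f]
fSffSfSfSf => fSSfffSfSfSf   [S ::= S S f]
fSSfffSfSfSf => fuSfffSfSfSf   [S ::= u]
fuSfffSfSfSf => fuufffSfSfSf   [S ::= u]
fuufffSfSfSf => fuufffufSfSf   [S ::= u]
fuufffufSfSf => fuufffufufSf   [S ::= u]
fuufffufufSf => fuufffufufuf   [S ::= u]

S=>SSf=>SSfSf=>SSfSfSf=>MfSfSfSf=>VfSfSfSf=>fSffSfSfSf=>fSSfffSfSfSf=>fuSfffSfSfSf=>fuufffSfSfSf=>fuufffufSfSf=>fuufffufufSf=>fuufffufufuf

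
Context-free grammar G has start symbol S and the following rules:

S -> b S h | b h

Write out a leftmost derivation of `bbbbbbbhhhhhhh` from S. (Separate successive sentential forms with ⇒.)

S ⇒ bSh ⇒ bbShh ⇒ bbbShhh ⇒ bbbbShhhh ⇒ bbbbbShhhhh ⇒ bbbbbbShhhhhh ⇒ bbbbbbbhhhhhhh

S ⇒ bSh   [S -> b S h]
bSh ⇒ bbShh   [S -> b S h]
bbShh ⇒ bbbShhh   [S -> b S h]
bbbShhh ⇒ bbbbShhhh   [S -> b S h]
bbbbShhhh ⇒ bbbbbShhhhh   [S -> b S h]
bbbbbShhhhh ⇒ bbbbbbShhhhhh   [S -> b S h]
bbbbbbShhhhhh ⇒ bbbbbbbhhhhhhh   [S -> b h]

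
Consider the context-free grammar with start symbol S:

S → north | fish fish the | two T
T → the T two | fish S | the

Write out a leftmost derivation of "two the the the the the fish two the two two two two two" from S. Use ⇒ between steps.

S ⇒ two T ⇒ two the T two ⇒ two the the T two two ⇒ two the the the T two two two ⇒ two the the the the T two two two two ⇒ two the the the the the T two two two two two ⇒ two the the the the the fish S two two two two two ⇒ two the the the the the fish two T two two two two two ⇒ two the the the the the fish two the two two two two two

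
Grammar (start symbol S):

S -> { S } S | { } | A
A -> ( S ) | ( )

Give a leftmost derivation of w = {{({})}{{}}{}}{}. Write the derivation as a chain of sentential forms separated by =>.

S=>{S}S=>{{S}S}S=>{{A}S}S=>{{(S)}S}S=>{{({})}S}S=>{{({})}{S}S}S=>{{({})}{{}}S}S=>{{({})}{{}}{}}S=>{{({})}{{}}{}}{}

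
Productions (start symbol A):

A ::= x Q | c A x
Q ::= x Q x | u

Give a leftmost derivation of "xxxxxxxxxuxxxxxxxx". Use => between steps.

A => xQ   [A ::= x Q]
xQ => xxQx   [Q ::= x Q x]
xxQx => xxxQxx   [Q ::= x Q x]
xxxQxx => xxxxQxxx   [Q ::= x Q x]
xxxxQxxx => xxxxxQxxxx   [Q ::= x Q x]
xxxxxQxxxx => xxxxxxQxxxxx   [Q ::= x Q x]
xxxxxxQxxxxx => xxxxxxxQxxxxxx   [Q ::= x Q x]
xxxxxxxQxxxxxx => xxxxxxxxQxxxxxxx   [Q ::= x Q x]
xxxxxxxxQxxxxxxx => xxxxxxxxxQxxxxxxxx   [Q ::= x Q x]
xxxxxxxxxQxxxxxxxx => xxxxxxxxxuxxxxxxxx   [Q ::= u]

A=>xQ=>xxQx=>xxxQxx=>xxxxQxxx=>xxxxxQxxxx=>xxxxxxQxxxxx=>xxxxxxxQxxxxxx=>xxxxxxxxQxxxxxxx=>xxxxxxxxxQxxxxxxxx=>xxxxxxxxxuxxxxxxxx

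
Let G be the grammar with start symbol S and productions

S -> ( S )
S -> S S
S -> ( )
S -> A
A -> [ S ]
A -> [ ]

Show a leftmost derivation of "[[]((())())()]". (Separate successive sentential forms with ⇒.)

S⇒A⇒[S]⇒[SS]⇒[SSS]⇒[ASS]⇒[[]SS]⇒[[](S)S]⇒[[](SS)S]⇒[[]((S)S)S]⇒[[]((())S)S]⇒[[]((())())S]⇒[[]((())())()]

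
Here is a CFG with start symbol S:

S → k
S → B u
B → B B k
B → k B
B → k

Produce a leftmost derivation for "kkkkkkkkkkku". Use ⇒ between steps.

S ⇒ Bu ⇒ kBu ⇒ kkBu ⇒ kkkBu ⇒ kkkBBku ⇒ kkkBBkBku ⇒ kkkkBBkBku ⇒ kkkkBBkBkBku ⇒ kkkkkBkBkBku ⇒ kkkkkkkBkBku ⇒ kkkkkkkkkBku ⇒ kkkkkkkkkkku

S ⇒ Bu   [S → B u]
Bu ⇒ kBu   [B → k B]
kBu ⇒ kkBu   [B → k B]
kkBu ⇒ kkkBu   [B → k B]
kkkBu ⇒ kkkBBku   [B → B B k]
kkkBBku ⇒ kkkBBkBku   [B → B B k]
kkkBBkBku ⇒ kkkkBBkBku   [B → k B]
kkkkBBkBku ⇒ kkkkBBkBkBku   [B → B B k]
kkkkBBkBkBku ⇒ kkkkkBkBkBku   [B → k]
kkkkkBkBkBku ⇒ kkkkkkkBkBku   [B → k]
kkkkkkkBkBku ⇒ kkkkkkkkkBku   [B → k]
kkkkkkkkkBku ⇒ kkkkkkkkkkku   [B → k]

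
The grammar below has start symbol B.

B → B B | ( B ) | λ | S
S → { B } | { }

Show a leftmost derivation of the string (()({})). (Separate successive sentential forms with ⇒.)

B ⇒ (B) ⇒ (BB) ⇒ (BBB) ⇒ ((B)BB) ⇒ (()BB) ⇒ (()(B)B) ⇒ (()(S)B) ⇒ (()({B})B) ⇒ (()({})B) ⇒ (()({}))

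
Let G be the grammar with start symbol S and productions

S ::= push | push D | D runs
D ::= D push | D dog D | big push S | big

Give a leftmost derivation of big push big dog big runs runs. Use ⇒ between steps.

S ⇒ D runs ⇒ big push S runs ⇒ big push D runs runs ⇒ big push D dog D runs runs ⇒ big push big dog D runs runs ⇒ big push big dog big runs runs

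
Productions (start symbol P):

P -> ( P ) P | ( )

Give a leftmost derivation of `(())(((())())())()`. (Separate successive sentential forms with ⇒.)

P ⇒ (P)P   [P -> ( P ) P]
(P)P ⇒ (())P   [P -> ( )]
(())P ⇒ (())(P)P   [P -> ( P ) P]
(())(P)P ⇒ (())((P)P)P   [P -> ( P ) P]
(())((P)P)P ⇒ (())(((P)P)P)P   [P -> ( P ) P]
(())(((P)P)P)P ⇒ (())(((())P)P)P   [P -> ( )]
(())(((())P)P)P ⇒ (())(((())())P)P   [P -> ( )]
(())(((())())P)P ⇒ (())(((())())())P   [P -> ( )]
(())(((())())())P ⇒ (())(((())())())()   [P -> ( )]

P ⇒ (P)P ⇒ (())P ⇒ (())(P)P ⇒ (())((P)P)P ⇒ (())(((P)P)P)P ⇒ (())(((())P)P)P ⇒ (())(((())())P)P ⇒ (())(((())())())P ⇒ (())(((())())())()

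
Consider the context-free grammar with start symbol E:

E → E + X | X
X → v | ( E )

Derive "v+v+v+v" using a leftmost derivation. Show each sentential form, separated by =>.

E=>E+X=>E+X+X=>E+X+X+X=>X+X+X+X=>v+X+X+X=>v+v+X+X=>v+v+v+X=>v+v+v+v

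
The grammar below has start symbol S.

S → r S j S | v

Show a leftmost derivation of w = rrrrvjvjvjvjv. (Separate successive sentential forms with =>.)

S => rSjS   [S → r S j S]
rSjS => rrSjSjS   [S → r S j S]
rrSjSjS => rrrSjSjSjS   [S → r S j S]
rrrSjSjSjS => rrrrSjSjSjSjS   [S → r S j S]
rrrrSjSjSjSjS => rrrrvjSjSjSjS   [S → v]
rrrrvjSjSjSjS => rrrrvjvjSjSjS   [S → v]
rrrrvjvjSjSjS => rrrrvjvjvjSjS   [S → v]
rrrrvjvjvjSjS => rrrrvjvjvjvjS   [S → v]
rrrrvjvjvjvjS => rrrrvjvjvjvjv   [S → v]

S=>rSjS=>rrSjSjS=>rrrSjSjSjS=>rrrrSjSjSjSjS=>rrrrvjSjSjSjS=>rrrrvjvjSjSjS=>rrrrvjvjvjSjS=>rrrrvjvjvjvjS=>rrrrvjvjvjvjv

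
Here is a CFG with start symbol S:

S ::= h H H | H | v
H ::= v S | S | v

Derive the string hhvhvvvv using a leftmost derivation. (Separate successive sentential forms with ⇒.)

S ⇒ hHH ⇒ hSH ⇒ hhHHH ⇒ hhvSHH ⇒ hhvhHHHH ⇒ hhvhvHHH ⇒ hhvhvvHH ⇒ hhvhvvvH ⇒ hhvhvvvv

S ⇒ hHH   [S ::= h H H]
hHH ⇒ hSH   [H ::= S]
hSH ⇒ hhHHH   [S ::= h H H]
hhHHH ⇒ hhvSHH   [H ::= v S]
hhvSHH ⇒ hhvhHHHH   [S ::= h H H]
hhvhHHHH ⇒ hhvhvHHH   [H ::= v]
hhvhvHHH ⇒ hhvhvvHH   [H ::= v]
hhvhvvHH ⇒ hhvhvvvH   [H ::= v]
hhvhvvvH ⇒ hhvhvvvv   [H ::= v]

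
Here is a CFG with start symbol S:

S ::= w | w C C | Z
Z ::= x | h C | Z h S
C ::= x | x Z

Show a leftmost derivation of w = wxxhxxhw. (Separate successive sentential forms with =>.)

S => wCC   [S ::= w C C]
wCC => wxC   [C ::= x]
wxC => wxxZ   [C ::= x Z]
wxxZ => wxxZhS   [Z ::= Z h S]
wxxZhS => wxxhChS   [Z ::= h C]
wxxhChS => wxxhxZhS   [C ::= x Z]
wxxhxZhS => wxxhxxhS   [Z ::= x]
wxxhxxhS => wxxhxxhw   [S ::= w]

S => wCC => wxC => wxxZ => wxxZhS => wxxhChS => wxxhxZhS => wxxhxxhS => wxxhxxhw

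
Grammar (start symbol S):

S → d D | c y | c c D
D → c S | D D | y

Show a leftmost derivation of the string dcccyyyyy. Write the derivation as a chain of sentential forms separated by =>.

S => dD => dDD => dDDD => dDDDD => dcSDDD => dcccDDDD => dcccDDDDD => dcccyDDDD => dcccyyDDD => dcccyyyDD => dcccyyyyD => dcccyyyyy

S => dD   [S → d D]
dD => dDD   [D → D D]
dDD => dDDD   [D → D D]
dDDD => dDDDD   [D → D D]
dDDDD => dcSDDD   [D → c S]
dcSDDD => dcccDDDD   [S → c c D]
dcccDDDD => dcccDDDDD   [D → D D]
dcccDDDDD => dcccyDDDD   [D → y]
dcccyDDDD => dcccyyDDD   [D → y]
dcccyyDDD => dcccyyyDD   [D → y]
dcccyyyDD => dcccyyyyD   [D → y]
dcccyyyyD => dcccyyyyy   [D → y]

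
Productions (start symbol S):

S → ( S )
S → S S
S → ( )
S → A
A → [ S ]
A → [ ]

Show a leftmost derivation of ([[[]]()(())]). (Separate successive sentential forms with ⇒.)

S ⇒ (S) ⇒ (A) ⇒ ([S]) ⇒ ([SS]) ⇒ ([SSS]) ⇒ ([ASS]) ⇒ ([[S]SS]) ⇒ ([[A]SS]) ⇒ ([[[]]SS]) ⇒ ([[[]]()S]) ⇒ ([[[]]()(S)]) ⇒ ([[[]]()(())])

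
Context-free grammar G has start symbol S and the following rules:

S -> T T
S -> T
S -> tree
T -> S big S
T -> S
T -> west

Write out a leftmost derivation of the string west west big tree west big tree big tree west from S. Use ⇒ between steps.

S ⇒ T T   [S -> T T]
T T ⇒ S big S T   [T -> S big S]
S big S T ⇒ T big S T   [S -> T]
T big S T ⇒ S big S big S T   [T -> S big S]
S big S big S T ⇒ T T big S big S T   [S -> T T]
T T big S big S T ⇒ S big S T big S big S T   [T -> S big S]
S big S T big S big S T ⇒ T T big S T big S big S T   [S -> T T]
T T big S T big S big S T ⇒ west T big S T big S big S T   [T -> west]
west T big S T big S big S T ⇒ west west big S T big S big S T   [T -> west]
west west big S T big S big S T ⇒ west west big tree T big S big S T   [S -> tree]
west west big tree T big S big S T ⇒ west west big tree west big S big S T   [T -> west]
west west big tree west big S big S T ⇒ west west big tree west big tree big S T   [S -> tree]
west west big tree west big tree big S T ⇒ west west big tree west big tree big tree T   [S -> tree]
west west big tree west big tree big tree T ⇒ west west big tree west big tree big tree west   [T -> west]

S ⇒ T T ⇒ S big S T ⇒ T big S T ⇒ S big S big S T ⇒ T T big S big S T ⇒ S big S T big S big S T ⇒ T T big S T big S big S T ⇒ west T big S T big S big S T ⇒ west west big S T big S big S T ⇒ west west big tree T big S big S T ⇒ west west big tree west big S big S T ⇒ west west big tree west big tree big S T ⇒ west west big tree west big tree big tree T ⇒ west west big tree west big tree big tree west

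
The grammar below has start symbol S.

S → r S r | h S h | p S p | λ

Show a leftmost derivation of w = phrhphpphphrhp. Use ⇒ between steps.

S⇒pSp⇒phShp⇒phrSrhp⇒phrhShrhp⇒phrhpSphrhp⇒phrhphShphrhp⇒phrhphpSphphrhp⇒phrhphpphphrhp

S ⇒ pSp   [S → p S p]
pSp ⇒ phShp   [S → h S h]
phShp ⇒ phrSrhp   [S → r S r]
phrSrhp ⇒ phrhShrhp   [S → h S h]
phrhShrhp ⇒ phrhpSphrhp   [S → p S p]
phrhpSphrhp ⇒ phrhphShphrhp   [S → h S h]
phrhphShphrhp ⇒ phrhphpSphphrhp   [S → p S p]
phrhphpSphphrhp ⇒ phrhphpphphrhp   [S → λ]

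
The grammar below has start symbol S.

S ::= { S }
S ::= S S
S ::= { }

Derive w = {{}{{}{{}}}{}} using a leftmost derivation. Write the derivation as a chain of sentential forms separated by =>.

S => {S} => {SS} => {SSS} => {{}SS} => {{}{S}S} => {{}{SS}S} => {{}{{}S}S} => {{}{{}{S}}S} => {{}{{}{{}}}S} => {{}{{}{{}}}{}}

S => {S}   [S ::= { S }]
{S} => {SS}   [S ::= S S]
{SS} => {SSS}   [S ::= S S]
{SSS} => {{}SS}   [S ::= { }]
{{}SS} => {{}{S}S}   [S ::= { S }]
{{}{S}S} => {{}{SS}S}   [S ::= S S]
{{}{SS}S} => {{}{{}S}S}   [S ::= { }]
{{}{{}S}S} => {{}{{}{S}}S}   [S ::= { S }]
{{}{{}{S}}S} => {{}{{}{{}}}S}   [S ::= { }]
{{}{{}{{}}}S} => {{}{{}{{}}}{}}   [S ::= { }]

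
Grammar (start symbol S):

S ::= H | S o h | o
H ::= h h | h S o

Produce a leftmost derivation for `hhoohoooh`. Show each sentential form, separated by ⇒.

S ⇒ Soh   [S ::= S o h]
Soh ⇒ Hoh   [S ::= H]
Hoh ⇒ hSooh   [H ::= h S o]
hSooh ⇒ hHooh   [S ::= H]
hHooh ⇒ hhSoooh   [H ::= h S o]
hhSoooh ⇒ hhSohoooh   [S ::= S o h]
hhSohoooh ⇒ hhoohoooh   [S ::= o]

S ⇒ Soh ⇒ Hoh ⇒ hSooh ⇒ hHooh ⇒ hhSoooh ⇒ hhSohoooh ⇒ hhoohoooh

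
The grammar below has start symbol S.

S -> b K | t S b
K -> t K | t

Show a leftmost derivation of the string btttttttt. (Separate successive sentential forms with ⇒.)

S ⇒ bK ⇒ btK ⇒ bttK ⇒ btttK ⇒ bttttK ⇒ btttttK ⇒ bttttttK ⇒ btttttttK ⇒ btttttttt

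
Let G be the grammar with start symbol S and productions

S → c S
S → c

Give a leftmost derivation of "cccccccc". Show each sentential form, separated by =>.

S => cS   [S → c S]
cS => ccS   [S → c S]
ccS => cccS   [S → c S]
cccS => ccccS   [S → c S]
ccccS => cccccS   [S → c S]
cccccS => ccccccS   [S → c S]
ccccccS => cccccccS   [S → c S]
cccccccS => cccccccc   [S → c]

S => cS => ccS => cccS => ccccS => cccccS => ccccccS => cccccccS => cccccccc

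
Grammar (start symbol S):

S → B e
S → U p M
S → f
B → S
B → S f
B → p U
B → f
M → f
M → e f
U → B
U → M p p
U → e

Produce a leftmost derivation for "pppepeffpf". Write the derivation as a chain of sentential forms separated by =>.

S => UpM   [S → U p M]
UpM => BpM   [U → B]
BpM => pUpM   [B → p U]
pUpM => pBpM   [U → B]
pBpM => pSfpM   [B → S f]
pSfpM => pUpMfpM   [S → U p M]
pUpMfpM => pBpMfpM   [U → B]
pBpMfpM => ppUpMfpM   [B → p U]
ppUpMfpM => ppBpMfpM   [U → B]
ppBpMfpM => pppUpMfpM   [B → p U]
pppUpMfpM => pppepMfpM   [U → e]
pppepMfpM => pppepeffpM   [M → e f]
pppepeffpM => pppepeffpf   [M → f]

S => UpM => BpM => pUpM => pBpM => pSfpM => pUpMfpM => pBpMfpM => ppUpMfpM => ppBpMfpM => pppUpMfpM => pppepMfpM => pppepeffpM => pppepeffpf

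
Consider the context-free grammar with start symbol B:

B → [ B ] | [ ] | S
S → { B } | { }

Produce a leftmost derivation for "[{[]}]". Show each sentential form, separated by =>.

B=>[B]=>[S]=>[{B}]=>[{[]}]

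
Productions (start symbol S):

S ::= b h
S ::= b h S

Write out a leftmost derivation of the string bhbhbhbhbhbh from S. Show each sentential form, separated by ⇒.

S ⇒ bhS   [S ::= b h S]
bhS ⇒ bhbhS   [S ::= b h S]
bhbhS ⇒ bhbhbhS   [S ::= b h S]
bhbhbhS ⇒ bhbhbhbhS   [S ::= b h S]
bhbhbhbhS ⇒ bhbhbhbhbhS   [S ::= b h S]
bhbhbhbhbhS ⇒ bhbhbhbhbhbh   [S ::= b h]

S ⇒ bhS ⇒ bhbhS ⇒ bhbhbhS ⇒ bhbhbhbhS ⇒ bhbhbhbhbhS ⇒ bhbhbhbhbhbh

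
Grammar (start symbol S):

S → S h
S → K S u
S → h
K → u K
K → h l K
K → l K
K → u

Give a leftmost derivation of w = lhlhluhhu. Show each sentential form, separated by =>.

S => KSu => lKSu => lhlKSu => lhlhlKSu => lhlhluSu => lhlhluShu => lhlhluhhu

S => KSu   [S → K S u]
KSu => lKSu   [K → l K]
lKSu => lhlKSu   [K → h l K]
lhlKSu => lhlhlKSu   [K → h l K]
lhlhlKSu => lhlhluSu   [K → u]
lhlhluSu => lhlhluShu   [S → S h]
lhlhluShu => lhlhluhhu   [S → h]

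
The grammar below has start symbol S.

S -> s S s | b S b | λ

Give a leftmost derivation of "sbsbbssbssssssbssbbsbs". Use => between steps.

S => sSs   [S -> s S s]
sSs => sbSbs   [S -> b S b]
sbSbs => sbsSsbs   [S -> s S s]
sbsSsbs => sbsbSbsbs   [S -> b S b]
sbsbSbsbs => sbsbbSbbsbs   [S -> b S b]
sbsbbSbbsbs => sbsbbsSsbbsbs   [S -> s S s]
sbsbbsSsbbsbs => sbsbbssSssbbsbs   [S -> s S s]
sbsbbssSssbbsbs => sbsbbssbSbssbbsbs   [S -> b S b]
sbsbbssbSbssbbsbs => sbsbbssbsSsbssbbsbs   [S -> s S s]
sbsbbssbsSsbssbbsbs => sbsbbssbssSssbssbbsbs   [S -> s S s]
sbsbbssbssSssbssbbsbs => sbsbbssbsssSsssbssbbsbs   [S -> s S s]
sbsbbssbsssSsssbssbbsbs => sbsbbssbssssssbssbbsbs   [S -> λ]

S => sSs => sbSbs => sbsSsbs => sbsbSbsbs => sbsbbSbbsbs => sbsbbsSsbbsbs => sbsbbssSssbbsbs => sbsbbssbSbssbbsbs => sbsbbssbsSsbssbbsbs => sbsbbssbssSssbssbbsbs => sbsbbssbsssSsssbssbbsbs => sbsbbssbssssssbssbbsbs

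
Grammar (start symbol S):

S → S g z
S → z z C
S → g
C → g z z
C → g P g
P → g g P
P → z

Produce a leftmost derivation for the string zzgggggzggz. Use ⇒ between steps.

S ⇒ Sgz   [S → S g z]
Sgz ⇒ zzCgz   [S → z z C]
zzCgz ⇒ zzgPggz   [C → g P g]
zzgPggz ⇒ zzgggPggz   [P → g g P]
zzgggPggz ⇒ zzgggggPggz   [P → g g P]
zzgggggPggz ⇒ zzgggggzggz   [P → z]

S ⇒ Sgz ⇒ zzCgz ⇒ zzgPggz ⇒ zzgggPggz ⇒ zzgggggPggz ⇒ zzgggggzggz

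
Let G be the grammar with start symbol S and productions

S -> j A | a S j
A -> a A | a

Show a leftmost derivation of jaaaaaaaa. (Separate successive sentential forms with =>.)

S=>jA=>jaA=>jaaA=>jaaaA=>jaaaaA=>jaaaaaA=>jaaaaaaA=>jaaaaaaaA=>jaaaaaaaa

S => jA   [S -> j A]
jA => jaA   [A -> a A]
jaA => jaaA   [A -> a A]
jaaA => jaaaA   [A -> a A]
jaaaA => jaaaaA   [A -> a A]
jaaaaA => jaaaaaA   [A -> a A]
jaaaaaA => jaaaaaaA   [A -> a A]
jaaaaaaA => jaaaaaaaA   [A -> a A]
jaaaaaaaA => jaaaaaaaa   [A -> a]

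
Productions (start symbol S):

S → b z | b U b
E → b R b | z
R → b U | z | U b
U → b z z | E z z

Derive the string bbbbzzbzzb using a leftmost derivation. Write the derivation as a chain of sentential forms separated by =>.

S => bUb => bEzzb => bbRbzzb => bbbUbzzb => bbbbzzbzzb

S => bUb   [S → b U b]
bUb => bEzzb   [U → E z z]
bEzzb => bbRbzzb   [E → b R b]
bbRbzzb => bbbUbzzb   [R → b U]
bbbUbzzb => bbbbzzbzzb   [U → b z z]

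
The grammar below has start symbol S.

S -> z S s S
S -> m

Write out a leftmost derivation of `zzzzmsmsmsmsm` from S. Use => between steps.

S => zSsS => zzSsSsS => zzzSsSsSsS => zzzzSsSsSsSsS => zzzzmsSsSsSsS => zzzzmsmsSsSsS => zzzzmsmsmsSsS => zzzzmsmsmsmsS => zzzzmsmsmsmsm

S => zSsS   [S -> z S s S]
zSsS => zzSsSsS   [S -> z S s S]
zzSsSsS => zzzSsSsSsS   [S -> z S s S]
zzzSsSsSsS => zzzzSsSsSsSsS   [S -> z S s S]
zzzzSsSsSsSsS => zzzzmsSsSsSsS   [S -> m]
zzzzmsSsSsSsS => zzzzmsmsSsSsS   [S -> m]
zzzzmsmsSsSsS => zzzzmsmsmsSsS   [S -> m]
zzzzmsmsmsSsS => zzzzmsmsmsmsS   [S -> m]
zzzzmsmsmsmsS => zzzzmsmsmsmsm   [S -> m]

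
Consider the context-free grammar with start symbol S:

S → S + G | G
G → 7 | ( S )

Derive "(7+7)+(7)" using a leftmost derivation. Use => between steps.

S => S+G   [S → S + G]
S+G => G+G   [S → G]
G+G => (S)+G   [G → ( S )]
(S)+G => (S+G)+G   [S → S + G]
(S+G)+G => (G+G)+G   [S → G]
(G+G)+G => (7+G)+G   [G → 7]
(7+G)+G => (7+7)+G   [G → 7]
(7+7)+G => (7+7)+(S)   [G → ( S )]
(7+7)+(S) => (7+7)+(G)   [S → G]
(7+7)+(G) => (7+7)+(7)   [G → 7]

S=>S+G=>G+G=>(S)+G=>(S+G)+G=>(G+G)+G=>(7+G)+G=>(7+7)+G=>(7+7)+(S)=>(7+7)+(G)=>(7+7)+(7)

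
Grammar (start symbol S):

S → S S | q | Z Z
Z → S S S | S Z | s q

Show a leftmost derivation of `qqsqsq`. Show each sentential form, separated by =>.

S => ZZ   [S → Z Z]
ZZ => SZZ   [Z → S Z]
SZZ => SSZZ   [S → S S]
SSZZ => qSZZ   [S → q]
qSZZ => qqZZ   [S → q]
qqZZ => qqsqZ   [Z → s q]
qqsqZ => qqsqsq   [Z → s q]

S => ZZ => SZZ => SSZZ => qSZZ => qqZZ => qqsqZ => qqsqsq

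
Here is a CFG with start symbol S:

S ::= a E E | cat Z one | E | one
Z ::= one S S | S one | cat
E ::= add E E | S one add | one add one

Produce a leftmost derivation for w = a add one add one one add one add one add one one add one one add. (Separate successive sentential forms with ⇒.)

S ⇒ E   [S ::= E]
E ⇒ S one add   [E ::= S one add]
S one add ⇒ a E E one add   [S ::= a E E]
a E E one add ⇒ a add E E E one add   [E ::= add E E]
a add E E E one add ⇒ a add one add one E E one add   [E ::= one add one]
a add one add one E E one add ⇒ a add one add one one add one E one add   [E ::= one add one]
a add one add one one add one E one add ⇒ a add one add one one add one add E E one add   [E ::= add E E]
a add one add one one add one add E E one add ⇒ a add one add one one add one add one add one E one add   [E ::= one add one]
a add one add one one add one add one add one E one add ⇒ a add one add one one add one add one add one one add one one add   [E ::= one add one]

S ⇒ E ⇒ S one add ⇒ a E E one add ⇒ a add E E E one add ⇒ a add one add one E E one add ⇒ a add one add one one add one E one add ⇒ a add one add one one add one add E E one add ⇒ a add one add one one add one add one add one E one add ⇒ a add one add one one add one add one add one one add one one add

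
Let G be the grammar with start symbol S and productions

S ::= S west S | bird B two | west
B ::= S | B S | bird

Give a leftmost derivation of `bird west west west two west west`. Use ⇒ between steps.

S ⇒ S west S ⇒ bird B two west S ⇒ bird B S two west S ⇒ bird B S S two west S ⇒ bird S S S two west S ⇒ bird west S S two west S ⇒ bird west west S two west S ⇒ bird west west west two west S ⇒ bird west west west two west west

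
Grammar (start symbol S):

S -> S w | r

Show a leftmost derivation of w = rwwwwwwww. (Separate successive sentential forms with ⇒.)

S ⇒ Sw   [S -> S w]
Sw ⇒ Sww   [S -> S w]
Sww ⇒ Swww   [S -> S w]
Swww ⇒ Swwww   [S -> S w]
Swwww ⇒ Swwwww   [S -> S w]
Swwwww ⇒ Swwwwww   [S -> S w]
Swwwwww ⇒ Swwwwwww   [S -> S w]
Swwwwwww ⇒ Swwwwwwww   [S -> S w]
Swwwwwwww ⇒ rwwwwwwww   [S -> r]

S⇒Sw⇒Sww⇒Swww⇒Swwww⇒Swwwww⇒Swwwwww⇒Swwwwwww⇒Swwwwwwww⇒rwwwwwwww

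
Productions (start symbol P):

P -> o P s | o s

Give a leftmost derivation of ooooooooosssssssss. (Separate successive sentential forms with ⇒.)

P ⇒ oPs   [P -> o P s]
oPs ⇒ ooPss   [P -> o P s]
ooPss ⇒ oooPsss   [P -> o P s]
oooPsss ⇒ ooooPssss   [P -> o P s]
ooooPssss ⇒ oooooPsssss   [P -> o P s]
oooooPsssss ⇒ ooooooPssssss   [P -> o P s]
ooooooPssssss ⇒ oooooooPsssssss   [P -> o P s]
oooooooPsssssss ⇒ ooooooooPssssssss   [P -> o P s]
ooooooooPssssssss ⇒ ooooooooosssssssss   [P -> o s]

P ⇒ oPs ⇒ ooPss ⇒ oooPsss ⇒ ooooPssss ⇒ oooooPsssss ⇒ ooooooPssssss ⇒ oooooooPsssssss ⇒ ooooooooPssssssss ⇒ ooooooooosssssssss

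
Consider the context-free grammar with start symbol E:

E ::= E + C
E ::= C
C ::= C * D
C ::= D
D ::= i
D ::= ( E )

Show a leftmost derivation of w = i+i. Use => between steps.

E => E+C => C+C => D+C => i+C => i+D => i+i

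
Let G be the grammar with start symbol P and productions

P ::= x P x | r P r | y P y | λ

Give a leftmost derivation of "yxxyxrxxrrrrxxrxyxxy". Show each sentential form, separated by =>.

P => yPy   [P ::= y P y]
yPy => yxPxy   [P ::= x P x]
yxPxy => yxxPxxy   [P ::= x P x]
yxxPxxy => yxxyPyxxy   [P ::= y P y]
yxxyPyxxy => yxxyxPxyxxy   [P ::= x P x]
yxxyxPxyxxy => yxxyxrPrxyxxy   [P ::= r P r]
yxxyxrPrxyxxy => yxxyxrxPxrxyxxy   [P ::= x P x]
yxxyxrxPxrxyxxy => yxxyxrxxPxxrxyxxy   [P ::= x P x]
yxxyxrxxPxxrxyxxy => yxxyxrxxrPrxxrxyxxy   [P ::= r P r]
yxxyxrxxrPrxxrxyxxy => yxxyxrxxrrPrrxxrxyxxy   [P ::= r P r]
yxxyxrxxrrPrrxxrxyxxy => yxxyxrxxrrrrxxrxyxxy   [P ::= λ]

P=>yPy=>yxPxy=>yxxPxxy=>yxxyPyxxy=>yxxyxPxyxxy=>yxxyxrPrxyxxy=>yxxyxrxPxrxyxxy=>yxxyxrxxPxxrxyxxy=>yxxyxrxxrPrxxrxyxxy=>yxxyxrxxrrPrrxxrxyxxy=>yxxyxrxxrrrrxxrxyxxy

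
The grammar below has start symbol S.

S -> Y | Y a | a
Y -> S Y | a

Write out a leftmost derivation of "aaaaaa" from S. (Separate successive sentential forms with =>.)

S => Ya => SYa => YaYa => SYaYa => aYaYa => aaaYa => aaaSYa => aaaaYa => aaaaaa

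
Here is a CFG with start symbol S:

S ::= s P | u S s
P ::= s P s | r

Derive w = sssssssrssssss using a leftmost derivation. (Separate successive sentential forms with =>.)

S=>sP=>ssPs=>sssPss=>ssssPsss=>sssssPssss=>ssssssPsssss=>sssssssPssssss=>sssssssrssssss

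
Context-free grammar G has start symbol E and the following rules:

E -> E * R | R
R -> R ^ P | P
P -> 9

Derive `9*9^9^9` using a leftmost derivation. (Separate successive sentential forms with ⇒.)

E ⇒ E*R ⇒ R*R ⇒ P*R ⇒ 9*R ⇒ 9*R^P ⇒ 9*R^P^P ⇒ 9*P^P^P ⇒ 9*9^P^P ⇒ 9*9^9^P ⇒ 9*9^9^9

E ⇒ E*R   [E -> E * R]
E*R ⇒ R*R   [E -> R]
R*R ⇒ P*R   [R -> P]
P*R ⇒ 9*R   [P -> 9]
9*R ⇒ 9*R^P   [R -> R ^ P]
9*R^P ⇒ 9*R^P^P   [R -> R ^ P]
9*R^P^P ⇒ 9*P^P^P   [R -> P]
9*P^P^P ⇒ 9*9^P^P   [P -> 9]
9*9^P^P ⇒ 9*9^9^P   [P -> 9]
9*9^9^P ⇒ 9*9^9^9   [P -> 9]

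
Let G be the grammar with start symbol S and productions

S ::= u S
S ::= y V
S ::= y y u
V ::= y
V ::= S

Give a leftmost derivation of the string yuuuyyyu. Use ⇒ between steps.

S ⇒ yV   [S ::= y V]
yV ⇒ yS   [V ::= S]
yS ⇒ yuS   [S ::= u S]
yuS ⇒ yuuS   [S ::= u S]
yuuS ⇒ yuuuS   [S ::= u S]
yuuuS ⇒ yuuuyV   [S ::= y V]
yuuuyV ⇒ yuuuyS   [V ::= S]
yuuuyS ⇒ yuuuyyyu   [S ::= y y u]

S ⇒ yV ⇒ yS ⇒ yuS ⇒ yuuS ⇒ yuuuS ⇒ yuuuyV ⇒ yuuuyS ⇒ yuuuyyyu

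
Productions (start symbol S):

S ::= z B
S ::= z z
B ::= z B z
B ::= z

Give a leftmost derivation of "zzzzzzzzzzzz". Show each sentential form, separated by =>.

S => zB => zzBz => zzzBzz => zzzzBzzz => zzzzzBzzzz => zzzzzzBzzzzz => zzzzzzzzzzzz

S => zB   [S ::= z B]
zB => zzBz   [B ::= z B z]
zzBz => zzzBzz   [B ::= z B z]
zzzBzz => zzzzBzzz   [B ::= z B z]
zzzzBzzz => zzzzzBzzzz   [B ::= z B z]
zzzzzBzzzz => zzzzzzBzzzzz   [B ::= z B z]
zzzzzzBzzzzz => zzzzzzzzzzzz   [B ::= z]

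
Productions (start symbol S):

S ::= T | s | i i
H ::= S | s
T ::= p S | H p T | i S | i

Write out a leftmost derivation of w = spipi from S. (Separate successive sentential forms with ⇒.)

S⇒T⇒HpT⇒SpT⇒spT⇒spHpT⇒spSpT⇒spTpT⇒spipT⇒spipi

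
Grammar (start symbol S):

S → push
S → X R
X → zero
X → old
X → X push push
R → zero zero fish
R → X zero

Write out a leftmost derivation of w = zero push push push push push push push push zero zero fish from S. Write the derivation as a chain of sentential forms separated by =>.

S => X R => X push push R => X push push push push R => X push push push push push push R => X push push push push push push push push R => zero push push push push push push push push R => zero push push push push push push push push zero zero fish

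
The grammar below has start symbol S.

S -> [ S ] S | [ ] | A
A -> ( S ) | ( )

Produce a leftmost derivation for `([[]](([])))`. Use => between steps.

S => A => (S) => ([S]S) => ([[]]S) => ([[]]A) => ([[]](S)) => ([[]](A)) => ([[]]((S))) => ([[]](([])))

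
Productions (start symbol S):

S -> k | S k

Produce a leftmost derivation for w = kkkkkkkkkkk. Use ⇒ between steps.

S ⇒ Sk   [S -> S k]
Sk ⇒ Skk   [S -> S k]
Skk ⇒ Skkk   [S -> S k]
Skkk ⇒ Skkkk   [S -> S k]
Skkkk ⇒ Skkkkk   [S -> S k]
Skkkkk ⇒ Skkkkkk   [S -> S k]
Skkkkkk ⇒ Skkkkkkk   [S -> S k]
Skkkkkkk ⇒ Skkkkkkkk   [S -> S k]
Skkkkkkkk ⇒ Skkkkkkkkk   [S -> S k]
Skkkkkkkkk ⇒ Skkkkkkkkkk   [S -> S k]
Skkkkkkkkkk ⇒ kkkkkkkkkkk   [S -> k]

S ⇒ Sk ⇒ Skk ⇒ Skkk ⇒ Skkkk ⇒ Skkkkk ⇒ Skkkkkk ⇒ Skkkkkkk ⇒ Skkkkkkkk ⇒ Skkkkkkkkk ⇒ Skkkkkkkkkk ⇒ kkkkkkkkkkk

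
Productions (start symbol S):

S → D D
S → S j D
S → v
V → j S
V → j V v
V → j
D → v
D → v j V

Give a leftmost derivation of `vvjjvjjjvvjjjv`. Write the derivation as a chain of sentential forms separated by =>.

S => DD => vD => vvjV => vvjjS => vvjjSjD => vvjjDDjD => vvjjvjVDjD => vvjjvjjVvDjD => vvjjvjjjvDjD => vvjjvjjjvvjVjD => vvjjvjjjvvjjjD => vvjjvjjjvvjjjv

S => DD   [S → D D]
DD => vD   [D → v]
vD => vvjV   [D → v j V]
vvjV => vvjjS   [V → j S]
vvjjS => vvjjSjD   [S → S j D]
vvjjSjD => vvjjDDjD   [S → D D]
vvjjDDjD => vvjjvjVDjD   [D → v j V]
vvjjvjVDjD => vvjjvjjVvDjD   [V → j V v]
vvjjvjjVvDjD => vvjjvjjjvDjD   [V → j]
vvjjvjjjvDjD => vvjjvjjjvvjVjD   [D → v j V]
vvjjvjjjvvjVjD => vvjjvjjjvvjjjD   [V → j]
vvjjvjjjvvjjjD => vvjjvjjjvvjjjv   [D → v]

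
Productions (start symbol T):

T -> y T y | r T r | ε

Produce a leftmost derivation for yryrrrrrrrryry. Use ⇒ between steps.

T ⇒ yTy ⇒ yrTry ⇒ yryTyry ⇒ yryrTryry ⇒ yryrrTrryry ⇒ yryrrrTrrryry ⇒ yryrrrrTrrrryry ⇒ yryrrrrrrrryry

T ⇒ yTy   [T -> y T y]
yTy ⇒ yrTry   [T -> r T r]
yrTry ⇒ yryTyry   [T -> y T y]
yryTyry ⇒ yryrTryry   [T -> r T r]
yryrTryry ⇒ yryrrTrryry   [T -> r T r]
yryrrTrryry ⇒ yryrrrTrrryry   [T -> r T r]
yryrrrTrrryry ⇒ yryrrrrTrrrryry   [T -> r T r]
yryrrrrTrrrryry ⇒ yryrrrrrrrryry   [T -> ε]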